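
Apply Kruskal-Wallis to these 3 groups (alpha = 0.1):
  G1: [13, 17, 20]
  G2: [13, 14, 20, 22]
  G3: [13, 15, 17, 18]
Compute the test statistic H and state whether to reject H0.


Step 1: Combine all N = 11 observations and assign midranks.
sorted (value, group, rank): (13,G1,2), (13,G2,2), (13,G3,2), (14,G2,4), (15,G3,5), (17,G1,6.5), (17,G3,6.5), (18,G3,8), (20,G1,9.5), (20,G2,9.5), (22,G2,11)
Step 2: Sum ranks within each group.
R_1 = 18 (n_1 = 3)
R_2 = 26.5 (n_2 = 4)
R_3 = 21.5 (n_3 = 4)
Step 3: H = 12/(N(N+1)) * sum(R_i^2/n_i) - 3(N+1)
     = 12/(11*12) * (18^2/3 + 26.5^2/4 + 21.5^2/4) - 3*12
     = 0.090909 * 399.125 - 36
     = 0.284091.
Step 4: Ties present; correction factor C = 1 - 36/(11^3 - 11) = 0.972727. Corrected H = 0.284091 / 0.972727 = 0.292056.
Step 5: Under H0, H ~ chi^2(2); p-value = 0.864133.
Step 6: alpha = 0.1. fail to reject H0.

H = 0.2921, df = 2, p = 0.864133, fail to reject H0.


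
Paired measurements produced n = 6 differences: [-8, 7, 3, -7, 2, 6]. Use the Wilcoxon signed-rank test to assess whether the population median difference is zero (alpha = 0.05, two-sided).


Step 1: Drop any zero differences (none here) and take |d_i|.
|d| = [8, 7, 3, 7, 2, 6]
Step 2: Midrank |d_i| (ties get averaged ranks).
ranks: |8|->6, |7|->4.5, |3|->2, |7|->4.5, |2|->1, |6|->3
Step 3: Attach original signs; sum ranks with positive sign and with negative sign.
W+ = 4.5 + 2 + 1 + 3 = 10.5
W- = 6 + 4.5 = 10.5
(Check: W+ + W- = 21 should equal n(n+1)/2 = 21.)
Step 4: Test statistic W = min(W+, W-) = 10.5.
Step 5: Ties in |d|, so use the tie-corrected normal approximation.
        E[W] = n(n+1)/4 = 6*7/4 = 10.5.
        Tie groups: |d|=7 (t=2); sum(t^3 - t) = 6.
        Var[W] = n(n+1)(2n+1)/24 - sum(t^3-t)/48 = 546/24 - 6/48 = 22.625.
        z = (W - E[W]) / sqrt(Var[W]) = (10.5 - 10.5) / 4.7566 = 0.0000.
        Two-sided p = 2*Phi(z) = 1.000000.
Step 6: alpha = 0.05. fail to reject H0.

W+ = 10.5, W- = 10.5, W = min = 10.5, p = 1.000000, fail to reject H0.


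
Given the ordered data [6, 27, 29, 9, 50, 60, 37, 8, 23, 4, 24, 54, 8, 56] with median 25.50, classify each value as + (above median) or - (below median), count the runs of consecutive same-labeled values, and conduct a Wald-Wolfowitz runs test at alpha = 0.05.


Step 1: Compute median = 25.50; label A = above, B = below.
Labels in order: BAABAAABBBBABA  (n_A = 7, n_B = 7)
Step 2: Count runs R = 8.
Step 3: Under H0 (random ordering), E[R] = 2*n_A*n_B/(n_A+n_B) + 1 = 2*7*7/14 + 1 = 8.0000.
        Var[R] = 2*n_A*n_B*(2*n_A*n_B - n_A - n_B) / ((n_A+n_B)^2 * (n_A+n_B-1)) = 8232/2548 = 3.2308.
        SD[R] = 1.7974.
Step 4: R = E[R], so z = 0 with no continuity correction.
Step 5: Two-sided p-value via normal approximation = 2*(1 - Phi(|z|)) = 1.000000.
Step 6: alpha = 0.05. fail to reject H0.

R = 8, z = 0.0000, p = 1.000000, fail to reject H0.


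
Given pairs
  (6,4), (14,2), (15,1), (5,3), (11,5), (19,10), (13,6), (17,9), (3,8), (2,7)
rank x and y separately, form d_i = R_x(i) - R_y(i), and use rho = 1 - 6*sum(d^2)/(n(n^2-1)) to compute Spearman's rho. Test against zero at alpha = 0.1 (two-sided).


Step 1: Rank x and y separately (midranks; no ties here).
rank(x): 6->4, 14->7, 15->8, 5->3, 11->5, 19->10, 13->6, 17->9, 3->2, 2->1
rank(y): 4->4, 2->2, 1->1, 3->3, 5->5, 10->10, 6->6, 9->9, 8->8, 7->7
Step 2: d_i = R_x(i) - R_y(i); compute d_i^2.
  (4-4)^2=0, (7-2)^2=25, (8-1)^2=49, (3-3)^2=0, (5-5)^2=0, (10-10)^2=0, (6-6)^2=0, (9-9)^2=0, (2-8)^2=36, (1-7)^2=36
sum(d^2) = 146.
Step 3: rho = 1 - 6*146 / (10*(10^2 - 1)) = 1 - 876/990 = 0.115152.
Step 4: Under H0, t = rho * sqrt((n-2)/(1-rho^2)) = 0.3279 ~ t(8).
Step 5: Two-sided p-value from the t-distribution with 8 df = 0.751420.
Step 6: alpha = 0.1. fail to reject H0.

rho = 0.1152, p = 0.751420, fail to reject H0 at alpha = 0.1.


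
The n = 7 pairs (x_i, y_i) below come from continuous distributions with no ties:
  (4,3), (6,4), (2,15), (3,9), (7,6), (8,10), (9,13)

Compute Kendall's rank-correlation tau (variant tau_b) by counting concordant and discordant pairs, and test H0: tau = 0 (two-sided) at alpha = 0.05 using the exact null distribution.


Step 1: Enumerate the 21 unordered pairs (i,j) with i<j and classify each by sign(x_j-x_i) * sign(y_j-y_i).
  (1,2):dx=+2,dy=+1->C; (1,3):dx=-2,dy=+12->D; (1,4):dx=-1,dy=+6->D; (1,5):dx=+3,dy=+3->C
  (1,6):dx=+4,dy=+7->C; (1,7):dx=+5,dy=+10->C; (2,3):dx=-4,dy=+11->D; (2,4):dx=-3,dy=+5->D
  (2,5):dx=+1,dy=+2->C; (2,6):dx=+2,dy=+6->C; (2,7):dx=+3,dy=+9->C; (3,4):dx=+1,dy=-6->D
  (3,5):dx=+5,dy=-9->D; (3,6):dx=+6,dy=-5->D; (3,7):dx=+7,dy=-2->D; (4,5):dx=+4,dy=-3->D
  (4,6):dx=+5,dy=+1->C; (4,7):dx=+6,dy=+4->C; (5,6):dx=+1,dy=+4->C; (5,7):dx=+2,dy=+7->C
  (6,7):dx=+1,dy=+3->C
Step 2: C = 12, D = 9, total pairs = 21.
Step 3: tau = (C - D)/(n(n-1)/2) = (12 - 9)/21 = 0.142857.
Step 4: Exact two-sided p-value (enumerate n! = 5040 permutations of y under H0): p = 0.772619.
Step 5: alpha = 0.05. fail to reject H0.

tau_b = 0.1429 (C=12, D=9), p = 0.772619, fail to reject H0.


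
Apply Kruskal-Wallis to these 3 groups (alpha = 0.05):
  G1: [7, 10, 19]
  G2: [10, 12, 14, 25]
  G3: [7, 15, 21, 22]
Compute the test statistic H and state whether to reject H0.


Step 1: Combine all N = 11 observations and assign midranks.
sorted (value, group, rank): (7,G1,1.5), (7,G3,1.5), (10,G1,3.5), (10,G2,3.5), (12,G2,5), (14,G2,6), (15,G3,7), (19,G1,8), (21,G3,9), (22,G3,10), (25,G2,11)
Step 2: Sum ranks within each group.
R_1 = 13 (n_1 = 3)
R_2 = 25.5 (n_2 = 4)
R_3 = 27.5 (n_3 = 4)
Step 3: H = 12/(N(N+1)) * sum(R_i^2/n_i) - 3(N+1)
     = 12/(11*12) * (13^2/3 + 25.5^2/4 + 27.5^2/4) - 3*12
     = 0.090909 * 407.958 - 36
     = 1.087121.
Step 4: Ties present; correction factor C = 1 - 12/(11^3 - 11) = 0.990909. Corrected H = 1.087121 / 0.990909 = 1.097095.
Step 5: Under H0, H ~ chi^2(2); p-value = 0.577788.
Step 6: alpha = 0.05. fail to reject H0.

H = 1.0971, df = 2, p = 0.577788, fail to reject H0.


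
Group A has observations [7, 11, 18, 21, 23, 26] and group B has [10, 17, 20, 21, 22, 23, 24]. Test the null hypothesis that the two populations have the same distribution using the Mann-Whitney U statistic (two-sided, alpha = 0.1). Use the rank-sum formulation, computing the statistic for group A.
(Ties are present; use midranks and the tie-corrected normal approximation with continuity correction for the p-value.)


Step 1: Combine and sort all 13 observations; assign midranks.
sorted (value, group): (7,X), (10,Y), (11,X), (17,Y), (18,X), (20,Y), (21,X), (21,Y), (22,Y), (23,X), (23,Y), (24,Y), (26,X)
ranks: 7->1, 10->2, 11->3, 17->4, 18->5, 20->6, 21->7.5, 21->7.5, 22->9, 23->10.5, 23->10.5, 24->12, 26->13
Step 2: Rank sum for X: R1 = 1 + 3 + 5 + 7.5 + 10.5 + 13 = 40.
Step 3: U_X = R1 - n1(n1+1)/2 = 40 - 6*7/2 = 40 - 21 = 19.
       U_Y = n1*n2 - U_X = 42 - 19 = 23.
Step 4: Ties are present, so use the tie-corrected normal approximation (with continuity correction) for the p-value.
Step 5: p-value = 0.829863; compare to alpha = 0.1. fail to reject H0.

U_X = 19, p = 0.829863, fail to reject H0 at alpha = 0.1.


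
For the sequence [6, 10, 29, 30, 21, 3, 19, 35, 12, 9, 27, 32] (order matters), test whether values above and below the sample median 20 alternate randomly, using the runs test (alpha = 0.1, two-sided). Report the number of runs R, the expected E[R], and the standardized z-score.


Step 1: Compute median = 20; label A = above, B = below.
Labels in order: BBAAABBABBAA  (n_A = 6, n_B = 6)
Step 2: Count runs R = 6.
Step 3: Under H0 (random ordering), E[R] = 2*n_A*n_B/(n_A+n_B) + 1 = 2*6*6/12 + 1 = 7.0000.
        Var[R] = 2*n_A*n_B*(2*n_A*n_B - n_A - n_B) / ((n_A+n_B)^2 * (n_A+n_B-1)) = 4320/1584 = 2.7273.
        SD[R] = 1.6514.
Step 4: Continuity-corrected z = (R + 0.5 - E[R]) / SD[R] = (6 + 0.5 - 7.0000) / 1.6514 = -0.3028.
Step 5: Two-sided p-value via normal approximation = 2*(1 - Phi(|z|)) = 0.762069.
Step 6: alpha = 0.1. fail to reject H0.

R = 6, z = -0.3028, p = 0.762069, fail to reject H0.


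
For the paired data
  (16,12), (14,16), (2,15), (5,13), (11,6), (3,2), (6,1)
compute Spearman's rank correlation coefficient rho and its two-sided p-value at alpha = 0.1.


Step 1: Rank x and y separately (midranks; no ties here).
rank(x): 16->7, 14->6, 2->1, 5->3, 11->5, 3->2, 6->4
rank(y): 12->4, 16->7, 15->6, 13->5, 6->3, 2->2, 1->1
Step 2: d_i = R_x(i) - R_y(i); compute d_i^2.
  (7-4)^2=9, (6-7)^2=1, (1-6)^2=25, (3-5)^2=4, (5-3)^2=4, (2-2)^2=0, (4-1)^2=9
sum(d^2) = 52.
Step 3: rho = 1 - 6*52 / (7*(7^2 - 1)) = 1 - 312/336 = 0.071429.
Step 4: Under H0, t = rho * sqrt((n-2)/(1-rho^2)) = 0.1601 ~ t(5).
Step 5: Two-sided p-value from the t-distribution with 5 df = 0.879048.
Step 6: alpha = 0.1. fail to reject H0.

rho = 0.0714, p = 0.879048, fail to reject H0 at alpha = 0.1.


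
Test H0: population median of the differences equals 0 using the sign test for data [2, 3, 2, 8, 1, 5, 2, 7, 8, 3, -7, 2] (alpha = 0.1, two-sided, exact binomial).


Step 1: Discard zero differences. Original n = 12; n_eff = number of nonzero differences = 12.
Nonzero differences (with sign): +2, +3, +2, +8, +1, +5, +2, +7, +8, +3, -7, +2
Step 2: Count signs: positive = 11, negative = 1.
Step 3: Under H0: P(positive) = 0.5, so the number of positives S ~ Bin(12, 0.5).
Step 4: Two-sided exact p-value = sum of Bin(12,0.5) probabilities at or below the observed probability = 0.006348.
Step 5: alpha = 0.1. reject H0.

n_eff = 12, pos = 11, neg = 1, p = 0.006348, reject H0.


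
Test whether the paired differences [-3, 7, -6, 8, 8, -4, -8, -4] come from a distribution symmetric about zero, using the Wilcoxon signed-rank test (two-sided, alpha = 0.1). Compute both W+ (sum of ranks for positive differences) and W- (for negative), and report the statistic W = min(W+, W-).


Step 1: Drop any zero differences (none here) and take |d_i|.
|d| = [3, 7, 6, 8, 8, 4, 8, 4]
Step 2: Midrank |d_i| (ties get averaged ranks).
ranks: |3|->1, |7|->5, |6|->4, |8|->7, |8|->7, |4|->2.5, |8|->7, |4|->2.5
Step 3: Attach original signs; sum ranks with positive sign and with negative sign.
W+ = 5 + 7 + 7 = 19
W- = 1 + 4 + 2.5 + 7 + 2.5 = 17
(Check: W+ + W- = 36 should equal n(n+1)/2 = 36.)
Step 4: Test statistic W = min(W+, W-) = 17.
Step 5: Ties in |d|, so use the tie-corrected normal approximation.
        E[W] = n(n+1)/4 = 8*9/4 = 18.
        Tie groups: |d|=4 (t=2), |d|=8 (t=3); sum(t^3 - t) = 30.
        Var[W] = n(n+1)(2n+1)/24 - sum(t^3-t)/48 = 1224/24 - 30/48 = 50.375.
        z = (W - E[W]) / sqrt(Var[W]) = (17 - 18) / 7.0975 = -0.1409.
        Two-sided p = 2*Phi(z) = 0.887954.
Step 6: alpha = 0.1. fail to reject H0.

W+ = 19, W- = 17, W = min = 17, p = 0.887954, fail to reject H0.


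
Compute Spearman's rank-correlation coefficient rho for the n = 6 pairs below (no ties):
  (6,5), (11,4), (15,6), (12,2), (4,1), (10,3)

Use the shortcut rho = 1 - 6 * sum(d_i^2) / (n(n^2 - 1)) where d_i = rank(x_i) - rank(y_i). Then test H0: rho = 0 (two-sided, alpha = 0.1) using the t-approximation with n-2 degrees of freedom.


Step 1: Rank x and y separately (midranks; no ties here).
rank(x): 6->2, 11->4, 15->6, 12->5, 4->1, 10->3
rank(y): 5->5, 4->4, 6->6, 2->2, 1->1, 3->3
Step 2: d_i = R_x(i) - R_y(i); compute d_i^2.
  (2-5)^2=9, (4-4)^2=0, (6-6)^2=0, (5-2)^2=9, (1-1)^2=0, (3-3)^2=0
sum(d^2) = 18.
Step 3: rho = 1 - 6*18 / (6*(6^2 - 1)) = 1 - 108/210 = 0.485714.
Step 4: Under H0, t = rho * sqrt((n-2)/(1-rho^2)) = 1.1113 ~ t(4).
Step 5: Two-sided p-value from the t-distribution with 4 df = 0.328723.
Step 6: alpha = 0.1. fail to reject H0.

rho = 0.4857, p = 0.328723, fail to reject H0 at alpha = 0.1.


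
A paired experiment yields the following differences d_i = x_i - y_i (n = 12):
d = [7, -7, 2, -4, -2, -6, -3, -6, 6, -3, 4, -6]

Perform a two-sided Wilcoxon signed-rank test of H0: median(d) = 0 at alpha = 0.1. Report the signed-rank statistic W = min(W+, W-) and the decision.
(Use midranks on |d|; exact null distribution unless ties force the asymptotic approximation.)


Step 1: Drop any zero differences (none here) and take |d_i|.
|d| = [7, 7, 2, 4, 2, 6, 3, 6, 6, 3, 4, 6]
Step 2: Midrank |d_i| (ties get averaged ranks).
ranks: |7|->11.5, |7|->11.5, |2|->1.5, |4|->5.5, |2|->1.5, |6|->8.5, |3|->3.5, |6|->8.5, |6|->8.5, |3|->3.5, |4|->5.5, |6|->8.5
Step 3: Attach original signs; sum ranks with positive sign and with negative sign.
W+ = 11.5 + 1.5 + 8.5 + 5.5 = 27
W- = 11.5 + 5.5 + 1.5 + 8.5 + 3.5 + 8.5 + 3.5 + 8.5 = 51
(Check: W+ + W- = 78 should equal n(n+1)/2 = 78.)
Step 4: Test statistic W = min(W+, W-) = 27.
Step 5: Ties in |d|, so use the tie-corrected normal approximation.
        E[W] = n(n+1)/4 = 12*13/4 = 39.
        Tie groups: |d|=2 (t=2), |d|=3 (t=2), |d|=4 (t=2), |d|=6 (t=4), |d|=7 (t=2); sum(t^3 - t) = 84.
        Var[W] = n(n+1)(2n+1)/24 - sum(t^3-t)/48 = 3900/24 - 84/48 = 160.75.
        z = (W - E[W]) / sqrt(Var[W]) = (27 - 39) / 12.6787 = -0.9465.
        Two-sided p = 2*Phi(z) = 0.343910.
Step 6: alpha = 0.1. fail to reject H0.

W+ = 27, W- = 51, W = min = 27, p = 0.343910, fail to reject H0.


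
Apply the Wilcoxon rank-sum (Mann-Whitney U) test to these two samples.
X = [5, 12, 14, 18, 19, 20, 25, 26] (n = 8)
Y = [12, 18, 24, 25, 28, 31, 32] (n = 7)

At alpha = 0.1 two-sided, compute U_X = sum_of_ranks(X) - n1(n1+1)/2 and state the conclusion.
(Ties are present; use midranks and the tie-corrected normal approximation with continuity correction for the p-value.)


Step 1: Combine and sort all 15 observations; assign midranks.
sorted (value, group): (5,X), (12,X), (12,Y), (14,X), (18,X), (18,Y), (19,X), (20,X), (24,Y), (25,X), (25,Y), (26,X), (28,Y), (31,Y), (32,Y)
ranks: 5->1, 12->2.5, 12->2.5, 14->4, 18->5.5, 18->5.5, 19->7, 20->8, 24->9, 25->10.5, 25->10.5, 26->12, 28->13, 31->14, 32->15
Step 2: Rank sum for X: R1 = 1 + 2.5 + 4 + 5.5 + 7 + 8 + 10.5 + 12 = 50.5.
Step 3: U_X = R1 - n1(n1+1)/2 = 50.5 - 8*9/2 = 50.5 - 36 = 14.5.
       U_Y = n1*n2 - U_X = 56 - 14.5 = 41.5.
Step 4: Ties are present, so use the tie-corrected normal approximation (with continuity correction) for the p-value.
Step 5: p-value = 0.131426; compare to alpha = 0.1. fail to reject H0.

U_X = 14.5, p = 0.131426, fail to reject H0 at alpha = 0.1.


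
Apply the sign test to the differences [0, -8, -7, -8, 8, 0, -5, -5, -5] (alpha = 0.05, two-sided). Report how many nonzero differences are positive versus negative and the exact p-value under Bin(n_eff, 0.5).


Step 1: Discard zero differences. Original n = 9; n_eff = number of nonzero differences = 7.
Nonzero differences (with sign): -8, -7, -8, +8, -5, -5, -5
Step 2: Count signs: positive = 1, negative = 6.
Step 3: Under H0: P(positive) = 0.5, so the number of positives S ~ Bin(7, 0.5).
Step 4: Two-sided exact p-value = sum of Bin(7,0.5) probabilities at or below the observed probability = 0.125000.
Step 5: alpha = 0.05. fail to reject H0.

n_eff = 7, pos = 1, neg = 6, p = 0.125000, fail to reject H0.


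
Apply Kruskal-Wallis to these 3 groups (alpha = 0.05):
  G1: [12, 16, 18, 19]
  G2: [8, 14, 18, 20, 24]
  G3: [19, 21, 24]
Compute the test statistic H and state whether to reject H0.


Step 1: Combine all N = 12 observations and assign midranks.
sorted (value, group, rank): (8,G2,1), (12,G1,2), (14,G2,3), (16,G1,4), (18,G1,5.5), (18,G2,5.5), (19,G1,7.5), (19,G3,7.5), (20,G2,9), (21,G3,10), (24,G2,11.5), (24,G3,11.5)
Step 2: Sum ranks within each group.
R_1 = 19 (n_1 = 4)
R_2 = 30 (n_2 = 5)
R_3 = 29 (n_3 = 3)
Step 3: H = 12/(N(N+1)) * sum(R_i^2/n_i) - 3(N+1)
     = 12/(12*13) * (19^2/4 + 30^2/5 + 29^2/3) - 3*13
     = 0.076923 * 550.583 - 39
     = 3.352564.
Step 4: Ties present; correction factor C = 1 - 18/(12^3 - 12) = 0.989510. Corrected H = 3.352564 / 0.989510 = 3.388104.
Step 5: Under H0, H ~ chi^2(2); p-value = 0.183773.
Step 6: alpha = 0.05. fail to reject H0.

H = 3.3881, df = 2, p = 0.183773, fail to reject H0.


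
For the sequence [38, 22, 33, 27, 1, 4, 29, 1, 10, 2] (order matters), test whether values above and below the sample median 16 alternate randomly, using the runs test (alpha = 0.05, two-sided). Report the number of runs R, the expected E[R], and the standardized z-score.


Step 1: Compute median = 16; label A = above, B = below.
Labels in order: AAAABBABBB  (n_A = 5, n_B = 5)
Step 2: Count runs R = 4.
Step 3: Under H0 (random ordering), E[R] = 2*n_A*n_B/(n_A+n_B) + 1 = 2*5*5/10 + 1 = 6.0000.
        Var[R] = 2*n_A*n_B*(2*n_A*n_B - n_A - n_B) / ((n_A+n_B)^2 * (n_A+n_B-1)) = 2000/900 = 2.2222.
        SD[R] = 1.4907.
Step 4: Continuity-corrected z = (R + 0.5 - E[R]) / SD[R] = (4 + 0.5 - 6.0000) / 1.4907 = -1.0062.
Step 5: Two-sided p-value via normal approximation = 2*(1 - Phi(|z|)) = 0.314305.
Step 6: alpha = 0.05. fail to reject H0.

R = 4, z = -1.0062, p = 0.314305, fail to reject H0.


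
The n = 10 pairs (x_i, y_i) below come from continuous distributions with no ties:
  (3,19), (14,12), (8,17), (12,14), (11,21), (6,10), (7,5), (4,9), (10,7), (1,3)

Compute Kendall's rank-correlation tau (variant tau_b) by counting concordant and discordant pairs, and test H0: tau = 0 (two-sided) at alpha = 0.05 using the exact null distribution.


Step 1: Enumerate the 45 unordered pairs (i,j) with i<j and classify each by sign(x_j-x_i) * sign(y_j-y_i).
  (1,2):dx=+11,dy=-7->D; (1,3):dx=+5,dy=-2->D; (1,4):dx=+9,dy=-5->D; (1,5):dx=+8,dy=+2->C
  (1,6):dx=+3,dy=-9->D; (1,7):dx=+4,dy=-14->D; (1,8):dx=+1,dy=-10->D; (1,9):dx=+7,dy=-12->D
  (1,10):dx=-2,dy=-16->C; (2,3):dx=-6,dy=+5->D; (2,4):dx=-2,dy=+2->D; (2,5):dx=-3,dy=+9->D
  (2,6):dx=-8,dy=-2->C; (2,7):dx=-7,dy=-7->C; (2,8):dx=-10,dy=-3->C; (2,9):dx=-4,dy=-5->C
  (2,10):dx=-13,dy=-9->C; (3,4):dx=+4,dy=-3->D; (3,5):dx=+3,dy=+4->C; (3,6):dx=-2,dy=-7->C
  (3,7):dx=-1,dy=-12->C; (3,8):dx=-4,dy=-8->C; (3,9):dx=+2,dy=-10->D; (3,10):dx=-7,dy=-14->C
  (4,5):dx=-1,dy=+7->D; (4,6):dx=-6,dy=-4->C; (4,7):dx=-5,dy=-9->C; (4,8):dx=-8,dy=-5->C
  (4,9):dx=-2,dy=-7->C; (4,10):dx=-11,dy=-11->C; (5,6):dx=-5,dy=-11->C; (5,7):dx=-4,dy=-16->C
  (5,8):dx=-7,dy=-12->C; (5,9):dx=-1,dy=-14->C; (5,10):dx=-10,dy=-18->C; (6,7):dx=+1,dy=-5->D
  (6,8):dx=-2,dy=-1->C; (6,9):dx=+4,dy=-3->D; (6,10):dx=-5,dy=-7->C; (7,8):dx=-3,dy=+4->D
  (7,9):dx=+3,dy=+2->C; (7,10):dx=-6,dy=-2->C; (8,9):dx=+6,dy=-2->D; (8,10):dx=-3,dy=-6->C
  (9,10):dx=-9,dy=-4->C
Step 2: C = 28, D = 17, total pairs = 45.
Step 3: tau = (C - D)/(n(n-1)/2) = (28 - 17)/45 = 0.244444.
Step 4: Exact two-sided p-value (enumerate n! = 3628800 permutations of y under H0): p = 0.380720.
Step 5: alpha = 0.05. fail to reject H0.

tau_b = 0.2444 (C=28, D=17), p = 0.380720, fail to reject H0.


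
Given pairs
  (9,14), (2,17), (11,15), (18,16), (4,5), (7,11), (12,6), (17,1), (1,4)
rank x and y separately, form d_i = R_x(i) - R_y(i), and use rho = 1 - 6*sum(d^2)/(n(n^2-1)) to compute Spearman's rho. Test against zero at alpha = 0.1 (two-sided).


Step 1: Rank x and y separately (midranks; no ties here).
rank(x): 9->5, 2->2, 11->6, 18->9, 4->3, 7->4, 12->7, 17->8, 1->1
rank(y): 14->6, 17->9, 15->7, 16->8, 5->3, 11->5, 6->4, 1->1, 4->2
Step 2: d_i = R_x(i) - R_y(i); compute d_i^2.
  (5-6)^2=1, (2-9)^2=49, (6-7)^2=1, (9-8)^2=1, (3-3)^2=0, (4-5)^2=1, (7-4)^2=9, (8-1)^2=49, (1-2)^2=1
sum(d^2) = 112.
Step 3: rho = 1 - 6*112 / (9*(9^2 - 1)) = 1 - 672/720 = 0.066667.
Step 4: Under H0, t = rho * sqrt((n-2)/(1-rho^2)) = 0.1768 ~ t(7).
Step 5: Two-sided p-value from the t-distribution with 7 df = 0.864690.
Step 6: alpha = 0.1. fail to reject H0.

rho = 0.0667, p = 0.864690, fail to reject H0 at alpha = 0.1.


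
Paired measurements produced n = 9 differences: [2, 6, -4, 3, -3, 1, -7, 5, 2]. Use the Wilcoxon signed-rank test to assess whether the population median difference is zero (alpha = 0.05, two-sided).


Step 1: Drop any zero differences (none here) and take |d_i|.
|d| = [2, 6, 4, 3, 3, 1, 7, 5, 2]
Step 2: Midrank |d_i| (ties get averaged ranks).
ranks: |2|->2.5, |6|->8, |4|->6, |3|->4.5, |3|->4.5, |1|->1, |7|->9, |5|->7, |2|->2.5
Step 3: Attach original signs; sum ranks with positive sign and with negative sign.
W+ = 2.5 + 8 + 4.5 + 1 + 7 + 2.5 = 25.5
W- = 6 + 4.5 + 9 = 19.5
(Check: W+ + W- = 45 should equal n(n+1)/2 = 45.)
Step 4: Test statistic W = min(W+, W-) = 19.5.
Step 5: Ties in |d|, so use the tie-corrected normal approximation.
        E[W] = n(n+1)/4 = 9*10/4 = 22.5.
        Tie groups: |d|=2 (t=2), |d|=3 (t=2); sum(t^3 - t) = 12.
        Var[W] = n(n+1)(2n+1)/24 - sum(t^3-t)/48 = 1710/24 - 12/48 = 71.
        z = (W - E[W]) / sqrt(Var[W]) = (19.5 - 22.5) / 8.4261 = -0.3560.
        Two-sided p = 2*Phi(z) = 0.721815.
Step 6: alpha = 0.05. fail to reject H0.

W+ = 25.5, W- = 19.5, W = min = 19.5, p = 0.721815, fail to reject H0.


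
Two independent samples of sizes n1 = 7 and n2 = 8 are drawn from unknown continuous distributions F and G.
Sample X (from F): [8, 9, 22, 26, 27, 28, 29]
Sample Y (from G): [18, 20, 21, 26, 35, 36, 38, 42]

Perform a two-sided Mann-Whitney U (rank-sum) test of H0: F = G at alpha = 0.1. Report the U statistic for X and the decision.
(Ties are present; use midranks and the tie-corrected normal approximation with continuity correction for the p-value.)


Step 1: Combine and sort all 15 observations; assign midranks.
sorted (value, group): (8,X), (9,X), (18,Y), (20,Y), (21,Y), (22,X), (26,X), (26,Y), (27,X), (28,X), (29,X), (35,Y), (36,Y), (38,Y), (42,Y)
ranks: 8->1, 9->2, 18->3, 20->4, 21->5, 22->6, 26->7.5, 26->7.5, 27->9, 28->10, 29->11, 35->12, 36->13, 38->14, 42->15
Step 2: Rank sum for X: R1 = 1 + 2 + 6 + 7.5 + 9 + 10 + 11 = 46.5.
Step 3: U_X = R1 - n1(n1+1)/2 = 46.5 - 7*8/2 = 46.5 - 28 = 18.5.
       U_Y = n1*n2 - U_X = 56 - 18.5 = 37.5.
Step 4: Ties are present, so use the tie-corrected normal approximation (with continuity correction) for the p-value.
Step 5: p-value = 0.297190; compare to alpha = 0.1. fail to reject H0.

U_X = 18.5, p = 0.297190, fail to reject H0 at alpha = 0.1.


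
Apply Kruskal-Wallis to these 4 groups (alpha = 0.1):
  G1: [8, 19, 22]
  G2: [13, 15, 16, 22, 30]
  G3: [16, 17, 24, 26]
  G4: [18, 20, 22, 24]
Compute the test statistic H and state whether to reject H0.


Step 1: Combine all N = 16 observations and assign midranks.
sorted (value, group, rank): (8,G1,1), (13,G2,2), (15,G2,3), (16,G2,4.5), (16,G3,4.5), (17,G3,6), (18,G4,7), (19,G1,8), (20,G4,9), (22,G1,11), (22,G2,11), (22,G4,11), (24,G3,13.5), (24,G4,13.5), (26,G3,15), (30,G2,16)
Step 2: Sum ranks within each group.
R_1 = 20 (n_1 = 3)
R_2 = 36.5 (n_2 = 5)
R_3 = 39 (n_3 = 4)
R_4 = 40.5 (n_4 = 4)
Step 3: H = 12/(N(N+1)) * sum(R_i^2/n_i) - 3(N+1)
     = 12/(16*17) * (20^2/3 + 36.5^2/5 + 39^2/4 + 40.5^2/4) - 3*17
     = 0.044118 * 1190.1 - 51
     = 1.504228.
Step 4: Ties present; correction factor C = 1 - 36/(16^3 - 16) = 0.991176. Corrected H = 1.504228 / 0.991176 = 1.517619.
Step 5: Under H0, H ~ chi^2(3); p-value = 0.678210.
Step 6: alpha = 0.1. fail to reject H0.

H = 1.5176, df = 3, p = 0.678210, fail to reject H0.


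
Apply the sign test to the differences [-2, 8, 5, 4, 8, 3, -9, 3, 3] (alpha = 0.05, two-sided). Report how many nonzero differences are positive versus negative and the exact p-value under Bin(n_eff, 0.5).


Step 1: Discard zero differences. Original n = 9; n_eff = number of nonzero differences = 9.
Nonzero differences (with sign): -2, +8, +5, +4, +8, +3, -9, +3, +3
Step 2: Count signs: positive = 7, negative = 2.
Step 3: Under H0: P(positive) = 0.5, so the number of positives S ~ Bin(9, 0.5).
Step 4: Two-sided exact p-value = sum of Bin(9,0.5) probabilities at or below the observed probability = 0.179688.
Step 5: alpha = 0.05. fail to reject H0.

n_eff = 9, pos = 7, neg = 2, p = 0.179688, fail to reject H0.


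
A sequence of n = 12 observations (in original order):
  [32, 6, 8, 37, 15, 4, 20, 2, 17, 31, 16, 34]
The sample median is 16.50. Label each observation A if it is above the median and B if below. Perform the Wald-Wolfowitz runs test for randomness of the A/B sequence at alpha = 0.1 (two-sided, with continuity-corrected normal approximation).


Step 1: Compute median = 16.50; label A = above, B = below.
Labels in order: ABBABBABAABA  (n_A = 6, n_B = 6)
Step 2: Count runs R = 9.
Step 3: Under H0 (random ordering), E[R] = 2*n_A*n_B/(n_A+n_B) + 1 = 2*6*6/12 + 1 = 7.0000.
        Var[R] = 2*n_A*n_B*(2*n_A*n_B - n_A - n_B) / ((n_A+n_B)^2 * (n_A+n_B-1)) = 4320/1584 = 2.7273.
        SD[R] = 1.6514.
Step 4: Continuity-corrected z = (R - 0.5 - E[R]) / SD[R] = (9 - 0.5 - 7.0000) / 1.6514 = 0.9083.
Step 5: Two-sided p-value via normal approximation = 2*(1 - Phi(|z|)) = 0.363722.
Step 6: alpha = 0.1. fail to reject H0.

R = 9, z = 0.9083, p = 0.363722, fail to reject H0.


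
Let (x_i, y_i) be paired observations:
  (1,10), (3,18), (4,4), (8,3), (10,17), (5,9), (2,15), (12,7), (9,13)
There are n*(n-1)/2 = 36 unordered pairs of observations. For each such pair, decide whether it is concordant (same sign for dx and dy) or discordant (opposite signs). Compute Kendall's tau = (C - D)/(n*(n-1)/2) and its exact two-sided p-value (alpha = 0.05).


Step 1: Enumerate the 36 unordered pairs (i,j) with i<j and classify each by sign(x_j-x_i) * sign(y_j-y_i).
  (1,2):dx=+2,dy=+8->C; (1,3):dx=+3,dy=-6->D; (1,4):dx=+7,dy=-7->D; (1,5):dx=+9,dy=+7->C
  (1,6):dx=+4,dy=-1->D; (1,7):dx=+1,dy=+5->C; (1,8):dx=+11,dy=-3->D; (1,9):dx=+8,dy=+3->C
  (2,3):dx=+1,dy=-14->D; (2,4):dx=+5,dy=-15->D; (2,5):dx=+7,dy=-1->D; (2,6):dx=+2,dy=-9->D
  (2,7):dx=-1,dy=-3->C; (2,8):dx=+9,dy=-11->D; (2,9):dx=+6,dy=-5->D; (3,4):dx=+4,dy=-1->D
  (3,5):dx=+6,dy=+13->C; (3,6):dx=+1,dy=+5->C; (3,7):dx=-2,dy=+11->D; (3,8):dx=+8,dy=+3->C
  (3,9):dx=+5,dy=+9->C; (4,5):dx=+2,dy=+14->C; (4,6):dx=-3,dy=+6->D; (4,7):dx=-6,dy=+12->D
  (4,8):dx=+4,dy=+4->C; (4,9):dx=+1,dy=+10->C; (5,6):dx=-5,dy=-8->C; (5,7):dx=-8,dy=-2->C
  (5,8):dx=+2,dy=-10->D; (5,9):dx=-1,dy=-4->C; (6,7):dx=-3,dy=+6->D; (6,8):dx=+7,dy=-2->D
  (6,9):dx=+4,dy=+4->C; (7,8):dx=+10,dy=-8->D; (7,9):dx=+7,dy=-2->D; (8,9):dx=-3,dy=+6->D
Step 2: C = 16, D = 20, total pairs = 36.
Step 3: tau = (C - D)/(n(n-1)/2) = (16 - 20)/36 = -0.111111.
Step 4: Exact two-sided p-value (enumerate n! = 362880 permutations of y under H0): p = 0.761414.
Step 5: alpha = 0.05. fail to reject H0.

tau_b = -0.1111 (C=16, D=20), p = 0.761414, fail to reject H0.


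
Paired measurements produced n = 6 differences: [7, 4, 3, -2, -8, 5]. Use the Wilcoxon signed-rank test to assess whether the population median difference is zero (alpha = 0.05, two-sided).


Step 1: Drop any zero differences (none here) and take |d_i|.
|d| = [7, 4, 3, 2, 8, 5]
Step 2: Midrank |d_i| (ties get averaged ranks).
ranks: |7|->5, |4|->3, |3|->2, |2|->1, |8|->6, |5|->4
Step 3: Attach original signs; sum ranks with positive sign and with negative sign.
W+ = 5 + 3 + 2 + 4 = 14
W- = 1 + 6 = 7
(Check: W+ + W- = 21 should equal n(n+1)/2 = 21.)
Step 4: Test statistic W = min(W+, W-) = 7.
Step 5: No ties, so the exact null distribution over the 2^6 = 64 sign assignments gives the two-sided p-value = 0.562500.
Step 6: alpha = 0.05. fail to reject H0.

W+ = 14, W- = 7, W = min = 7, p = 0.562500, fail to reject H0.


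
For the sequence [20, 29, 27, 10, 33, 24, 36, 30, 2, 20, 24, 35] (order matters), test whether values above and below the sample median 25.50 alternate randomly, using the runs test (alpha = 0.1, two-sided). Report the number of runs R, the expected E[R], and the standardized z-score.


Step 1: Compute median = 25.50; label A = above, B = below.
Labels in order: BAABABAABBBA  (n_A = 6, n_B = 6)
Step 2: Count runs R = 8.
Step 3: Under H0 (random ordering), E[R] = 2*n_A*n_B/(n_A+n_B) + 1 = 2*6*6/12 + 1 = 7.0000.
        Var[R] = 2*n_A*n_B*(2*n_A*n_B - n_A - n_B) / ((n_A+n_B)^2 * (n_A+n_B-1)) = 4320/1584 = 2.7273.
        SD[R] = 1.6514.
Step 4: Continuity-corrected z = (R - 0.5 - E[R]) / SD[R] = (8 - 0.5 - 7.0000) / 1.6514 = 0.3028.
Step 5: Two-sided p-value via normal approximation = 2*(1 - Phi(|z|)) = 0.762069.
Step 6: alpha = 0.1. fail to reject H0.

R = 8, z = 0.3028, p = 0.762069, fail to reject H0.


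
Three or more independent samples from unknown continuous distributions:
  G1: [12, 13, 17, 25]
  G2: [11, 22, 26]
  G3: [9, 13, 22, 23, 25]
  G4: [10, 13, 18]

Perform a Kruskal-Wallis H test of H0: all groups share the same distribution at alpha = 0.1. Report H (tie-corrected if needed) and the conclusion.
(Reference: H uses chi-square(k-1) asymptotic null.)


Step 1: Combine all N = 15 observations and assign midranks.
sorted (value, group, rank): (9,G3,1), (10,G4,2), (11,G2,3), (12,G1,4), (13,G1,6), (13,G3,6), (13,G4,6), (17,G1,8), (18,G4,9), (22,G2,10.5), (22,G3,10.5), (23,G3,12), (25,G1,13.5), (25,G3,13.5), (26,G2,15)
Step 2: Sum ranks within each group.
R_1 = 31.5 (n_1 = 4)
R_2 = 28.5 (n_2 = 3)
R_3 = 43 (n_3 = 5)
R_4 = 17 (n_4 = 3)
Step 3: H = 12/(N(N+1)) * sum(R_i^2/n_i) - 3(N+1)
     = 12/(15*16) * (31.5^2/4 + 28.5^2/3 + 43^2/5 + 17^2/3) - 3*16
     = 0.050000 * 984.946 - 48
     = 1.247292.
Step 4: Ties present; correction factor C = 1 - 36/(15^3 - 15) = 0.989286. Corrected H = 1.247292 / 0.989286 = 1.260800.
Step 5: Under H0, H ~ chi^2(3); p-value = 0.738462.
Step 6: alpha = 0.1. fail to reject H0.

H = 1.2608, df = 3, p = 0.738462, fail to reject H0.


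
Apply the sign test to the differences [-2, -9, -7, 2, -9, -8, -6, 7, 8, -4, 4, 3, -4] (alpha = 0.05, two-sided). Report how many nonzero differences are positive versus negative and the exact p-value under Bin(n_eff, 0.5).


Step 1: Discard zero differences. Original n = 13; n_eff = number of nonzero differences = 13.
Nonzero differences (with sign): -2, -9, -7, +2, -9, -8, -6, +7, +8, -4, +4, +3, -4
Step 2: Count signs: positive = 5, negative = 8.
Step 3: Under H0: P(positive) = 0.5, so the number of positives S ~ Bin(13, 0.5).
Step 4: Two-sided exact p-value = sum of Bin(13,0.5) probabilities at or below the observed probability = 0.581055.
Step 5: alpha = 0.05. fail to reject H0.

n_eff = 13, pos = 5, neg = 8, p = 0.581055, fail to reject H0.


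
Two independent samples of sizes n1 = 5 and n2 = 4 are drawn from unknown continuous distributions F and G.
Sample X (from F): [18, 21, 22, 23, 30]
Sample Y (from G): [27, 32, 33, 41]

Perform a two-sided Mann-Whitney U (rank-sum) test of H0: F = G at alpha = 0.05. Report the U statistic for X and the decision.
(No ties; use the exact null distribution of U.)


Step 1: Combine and sort all 9 observations; assign midranks.
sorted (value, group): (18,X), (21,X), (22,X), (23,X), (27,Y), (30,X), (32,Y), (33,Y), (41,Y)
ranks: 18->1, 21->2, 22->3, 23->4, 27->5, 30->6, 32->7, 33->8, 41->9
Step 2: Rank sum for X: R1 = 1 + 2 + 3 + 4 + 6 = 16.
Step 3: U_X = R1 - n1(n1+1)/2 = 16 - 5*6/2 = 16 - 15 = 1.
       U_Y = n1*n2 - U_X = 20 - 1 = 19.
Step 4: No ties, so the exact null distribution of U (based on enumerating the C(9,5) = 126 equally likely rank assignments) gives the two-sided p-value.
Step 5: p-value = 0.031746; compare to alpha = 0.05. reject H0.

U_X = 1, p = 0.031746, reject H0 at alpha = 0.05.


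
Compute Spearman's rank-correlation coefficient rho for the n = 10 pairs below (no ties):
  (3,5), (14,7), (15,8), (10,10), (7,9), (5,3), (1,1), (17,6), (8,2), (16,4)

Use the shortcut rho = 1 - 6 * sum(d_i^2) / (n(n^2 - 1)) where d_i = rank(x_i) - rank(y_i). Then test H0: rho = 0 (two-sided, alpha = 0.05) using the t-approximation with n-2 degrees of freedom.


Step 1: Rank x and y separately (midranks; no ties here).
rank(x): 3->2, 14->7, 15->8, 10->6, 7->4, 5->3, 1->1, 17->10, 8->5, 16->9
rank(y): 5->5, 7->7, 8->8, 10->10, 9->9, 3->3, 1->1, 6->6, 2->2, 4->4
Step 2: d_i = R_x(i) - R_y(i); compute d_i^2.
  (2-5)^2=9, (7-7)^2=0, (8-8)^2=0, (6-10)^2=16, (4-9)^2=25, (3-3)^2=0, (1-1)^2=0, (10-6)^2=16, (5-2)^2=9, (9-4)^2=25
sum(d^2) = 100.
Step 3: rho = 1 - 6*100 / (10*(10^2 - 1)) = 1 - 600/990 = 0.393939.
Step 4: Under H0, t = rho * sqrt((n-2)/(1-rho^2)) = 1.2123 ~ t(8).
Step 5: Two-sided p-value from the t-distribution with 8 df = 0.259998.
Step 6: alpha = 0.05. fail to reject H0.

rho = 0.3939, p = 0.259998, fail to reject H0 at alpha = 0.05.


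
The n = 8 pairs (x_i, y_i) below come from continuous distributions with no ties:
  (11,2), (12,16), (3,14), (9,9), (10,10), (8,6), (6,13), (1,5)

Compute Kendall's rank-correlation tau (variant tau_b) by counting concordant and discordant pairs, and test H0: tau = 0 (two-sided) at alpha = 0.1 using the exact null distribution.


Step 1: Enumerate the 28 unordered pairs (i,j) with i<j and classify each by sign(x_j-x_i) * sign(y_j-y_i).
  (1,2):dx=+1,dy=+14->C; (1,3):dx=-8,dy=+12->D; (1,4):dx=-2,dy=+7->D; (1,5):dx=-1,dy=+8->D
  (1,6):dx=-3,dy=+4->D; (1,7):dx=-5,dy=+11->D; (1,8):dx=-10,dy=+3->D; (2,3):dx=-9,dy=-2->C
  (2,4):dx=-3,dy=-7->C; (2,5):dx=-2,dy=-6->C; (2,6):dx=-4,dy=-10->C; (2,7):dx=-6,dy=-3->C
  (2,8):dx=-11,dy=-11->C; (3,4):dx=+6,dy=-5->D; (3,5):dx=+7,dy=-4->D; (3,6):dx=+5,dy=-8->D
  (3,7):dx=+3,dy=-1->D; (3,8):dx=-2,dy=-9->C; (4,5):dx=+1,dy=+1->C; (4,6):dx=-1,dy=-3->C
  (4,7):dx=-3,dy=+4->D; (4,8):dx=-8,dy=-4->C; (5,6):dx=-2,dy=-4->C; (5,7):dx=-4,dy=+3->D
  (5,8):dx=-9,dy=-5->C; (6,7):dx=-2,dy=+7->D; (6,8):dx=-7,dy=-1->C; (7,8):dx=-5,dy=-8->C
Step 2: C = 15, D = 13, total pairs = 28.
Step 3: tau = (C - D)/(n(n-1)/2) = (15 - 13)/28 = 0.071429.
Step 4: Exact two-sided p-value (enumerate n! = 40320 permutations of y under H0): p = 0.904861.
Step 5: alpha = 0.1. fail to reject H0.

tau_b = 0.0714 (C=15, D=13), p = 0.904861, fail to reject H0.


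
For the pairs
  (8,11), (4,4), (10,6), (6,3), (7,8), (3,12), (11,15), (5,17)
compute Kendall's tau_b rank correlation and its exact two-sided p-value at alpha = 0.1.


Step 1: Enumerate the 28 unordered pairs (i,j) with i<j and classify each by sign(x_j-x_i) * sign(y_j-y_i).
  (1,2):dx=-4,dy=-7->C; (1,3):dx=+2,dy=-5->D; (1,4):dx=-2,dy=-8->C; (1,5):dx=-1,dy=-3->C
  (1,6):dx=-5,dy=+1->D; (1,7):dx=+3,dy=+4->C; (1,8):dx=-3,dy=+6->D; (2,3):dx=+6,dy=+2->C
  (2,4):dx=+2,dy=-1->D; (2,5):dx=+3,dy=+4->C; (2,6):dx=-1,dy=+8->D; (2,7):dx=+7,dy=+11->C
  (2,8):dx=+1,dy=+13->C; (3,4):dx=-4,dy=-3->C; (3,5):dx=-3,dy=+2->D; (3,6):dx=-7,dy=+6->D
  (3,7):dx=+1,dy=+9->C; (3,8):dx=-5,dy=+11->D; (4,5):dx=+1,dy=+5->C; (4,6):dx=-3,dy=+9->D
  (4,7):dx=+5,dy=+12->C; (4,8):dx=-1,dy=+14->D; (5,6):dx=-4,dy=+4->D; (5,7):dx=+4,dy=+7->C
  (5,8):dx=-2,dy=+9->D; (6,7):dx=+8,dy=+3->C; (6,8):dx=+2,dy=+5->C; (7,8):dx=-6,dy=+2->D
Step 2: C = 15, D = 13, total pairs = 28.
Step 3: tau = (C - D)/(n(n-1)/2) = (15 - 13)/28 = 0.071429.
Step 4: Exact two-sided p-value (enumerate n! = 40320 permutations of y under H0): p = 0.904861.
Step 5: alpha = 0.1. fail to reject H0.

tau_b = 0.0714 (C=15, D=13), p = 0.904861, fail to reject H0.


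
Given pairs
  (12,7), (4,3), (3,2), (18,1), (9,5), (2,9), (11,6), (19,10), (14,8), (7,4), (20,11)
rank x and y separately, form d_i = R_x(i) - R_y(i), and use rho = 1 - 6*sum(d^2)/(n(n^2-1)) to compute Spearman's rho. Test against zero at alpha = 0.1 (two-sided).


Step 1: Rank x and y separately (midranks; no ties here).
rank(x): 12->7, 4->3, 3->2, 18->9, 9->5, 2->1, 11->6, 19->10, 14->8, 7->4, 20->11
rank(y): 7->7, 3->3, 2->2, 1->1, 5->5, 9->9, 6->6, 10->10, 8->8, 4->4, 11->11
Step 2: d_i = R_x(i) - R_y(i); compute d_i^2.
  (7-7)^2=0, (3-3)^2=0, (2-2)^2=0, (9-1)^2=64, (5-5)^2=0, (1-9)^2=64, (6-6)^2=0, (10-10)^2=0, (8-8)^2=0, (4-4)^2=0, (11-11)^2=0
sum(d^2) = 128.
Step 3: rho = 1 - 6*128 / (11*(11^2 - 1)) = 1 - 768/1320 = 0.418182.
Step 4: Under H0, t = rho * sqrt((n-2)/(1-rho^2)) = 1.3811 ~ t(9).
Step 5: Two-sided p-value from the t-distribution with 9 df = 0.200570.
Step 6: alpha = 0.1. fail to reject H0.

rho = 0.4182, p = 0.200570, fail to reject H0 at alpha = 0.1.


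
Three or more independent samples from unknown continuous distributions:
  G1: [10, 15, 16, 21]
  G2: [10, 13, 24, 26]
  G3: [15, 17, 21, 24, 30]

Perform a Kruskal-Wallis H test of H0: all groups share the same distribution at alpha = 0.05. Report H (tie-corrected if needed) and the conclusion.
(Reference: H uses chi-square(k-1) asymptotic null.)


Step 1: Combine all N = 13 observations and assign midranks.
sorted (value, group, rank): (10,G1,1.5), (10,G2,1.5), (13,G2,3), (15,G1,4.5), (15,G3,4.5), (16,G1,6), (17,G3,7), (21,G1,8.5), (21,G3,8.5), (24,G2,10.5), (24,G3,10.5), (26,G2,12), (30,G3,13)
Step 2: Sum ranks within each group.
R_1 = 20.5 (n_1 = 4)
R_2 = 27 (n_2 = 4)
R_3 = 43.5 (n_3 = 5)
Step 3: H = 12/(N(N+1)) * sum(R_i^2/n_i) - 3(N+1)
     = 12/(13*14) * (20.5^2/4 + 27^2/4 + 43.5^2/5) - 3*14
     = 0.065934 * 665.763 - 42
     = 1.896429.
Step 4: Ties present; correction factor C = 1 - 24/(13^3 - 13) = 0.989011. Corrected H = 1.896429 / 0.989011 = 1.917500.
Step 5: Under H0, H ~ chi^2(2); p-value = 0.383372.
Step 6: alpha = 0.05. fail to reject H0.

H = 1.9175, df = 2, p = 0.383372, fail to reject H0.


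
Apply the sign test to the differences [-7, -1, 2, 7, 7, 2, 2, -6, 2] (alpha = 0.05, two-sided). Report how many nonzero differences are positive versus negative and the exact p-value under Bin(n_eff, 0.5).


Step 1: Discard zero differences. Original n = 9; n_eff = number of nonzero differences = 9.
Nonzero differences (with sign): -7, -1, +2, +7, +7, +2, +2, -6, +2
Step 2: Count signs: positive = 6, negative = 3.
Step 3: Under H0: P(positive) = 0.5, so the number of positives S ~ Bin(9, 0.5).
Step 4: Two-sided exact p-value = sum of Bin(9,0.5) probabilities at or below the observed probability = 0.507812.
Step 5: alpha = 0.05. fail to reject H0.

n_eff = 9, pos = 6, neg = 3, p = 0.507812, fail to reject H0.


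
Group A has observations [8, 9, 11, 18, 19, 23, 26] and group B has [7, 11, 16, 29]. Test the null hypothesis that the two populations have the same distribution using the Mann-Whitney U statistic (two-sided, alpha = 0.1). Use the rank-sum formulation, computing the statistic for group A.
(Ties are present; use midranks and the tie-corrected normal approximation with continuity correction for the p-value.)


Step 1: Combine and sort all 11 observations; assign midranks.
sorted (value, group): (7,Y), (8,X), (9,X), (11,X), (11,Y), (16,Y), (18,X), (19,X), (23,X), (26,X), (29,Y)
ranks: 7->1, 8->2, 9->3, 11->4.5, 11->4.5, 16->6, 18->7, 19->8, 23->9, 26->10, 29->11
Step 2: Rank sum for X: R1 = 2 + 3 + 4.5 + 7 + 8 + 9 + 10 = 43.5.
Step 3: U_X = R1 - n1(n1+1)/2 = 43.5 - 7*8/2 = 43.5 - 28 = 15.5.
       U_Y = n1*n2 - U_X = 28 - 15.5 = 12.5.
Step 4: Ties are present, so use the tie-corrected normal approximation (with continuity correction) for the p-value.
Step 5: p-value = 0.849769; compare to alpha = 0.1. fail to reject H0.

U_X = 15.5, p = 0.849769, fail to reject H0 at alpha = 0.1.


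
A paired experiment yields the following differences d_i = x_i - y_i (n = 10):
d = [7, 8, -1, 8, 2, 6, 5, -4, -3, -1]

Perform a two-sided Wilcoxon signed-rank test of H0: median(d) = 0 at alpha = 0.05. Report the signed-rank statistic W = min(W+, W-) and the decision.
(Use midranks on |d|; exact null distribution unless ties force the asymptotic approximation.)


Step 1: Drop any zero differences (none here) and take |d_i|.
|d| = [7, 8, 1, 8, 2, 6, 5, 4, 3, 1]
Step 2: Midrank |d_i| (ties get averaged ranks).
ranks: |7|->8, |8|->9.5, |1|->1.5, |8|->9.5, |2|->3, |6|->7, |5|->6, |4|->5, |3|->4, |1|->1.5
Step 3: Attach original signs; sum ranks with positive sign and with negative sign.
W+ = 8 + 9.5 + 9.5 + 3 + 7 + 6 = 43
W- = 1.5 + 5 + 4 + 1.5 = 12
(Check: W+ + W- = 55 should equal n(n+1)/2 = 55.)
Step 4: Test statistic W = min(W+, W-) = 12.
Step 5: Ties in |d|, so use the tie-corrected normal approximation.
        E[W] = n(n+1)/4 = 10*11/4 = 27.5.
        Tie groups: |d|=1 (t=2), |d|=8 (t=2); sum(t^3 - t) = 12.
        Var[W] = n(n+1)(2n+1)/24 - sum(t^3-t)/48 = 2310/24 - 12/48 = 96.
        z = (W - E[W]) / sqrt(Var[W]) = (12 - 27.5) / 9.7980 = -1.5820.
        Two-sided p = 2*Phi(z) = 0.113658.
Step 6: alpha = 0.05. fail to reject H0.

W+ = 43, W- = 12, W = min = 12, p = 0.113658, fail to reject H0.


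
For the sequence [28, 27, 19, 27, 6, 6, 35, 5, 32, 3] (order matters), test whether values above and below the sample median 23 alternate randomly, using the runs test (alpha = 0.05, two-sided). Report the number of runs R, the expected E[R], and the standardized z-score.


Step 1: Compute median = 23; label A = above, B = below.
Labels in order: AABABBABAB  (n_A = 5, n_B = 5)
Step 2: Count runs R = 8.
Step 3: Under H0 (random ordering), E[R] = 2*n_A*n_B/(n_A+n_B) + 1 = 2*5*5/10 + 1 = 6.0000.
        Var[R] = 2*n_A*n_B*(2*n_A*n_B - n_A - n_B) / ((n_A+n_B)^2 * (n_A+n_B-1)) = 2000/900 = 2.2222.
        SD[R] = 1.4907.
Step 4: Continuity-corrected z = (R - 0.5 - E[R]) / SD[R] = (8 - 0.5 - 6.0000) / 1.4907 = 1.0062.
Step 5: Two-sided p-value via normal approximation = 2*(1 - Phi(|z|)) = 0.314305.
Step 6: alpha = 0.05. fail to reject H0.

R = 8, z = 1.0062, p = 0.314305, fail to reject H0.
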